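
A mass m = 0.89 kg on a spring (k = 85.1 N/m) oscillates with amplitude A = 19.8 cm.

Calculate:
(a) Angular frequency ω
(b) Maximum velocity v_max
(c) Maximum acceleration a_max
ω = √(k/m) = √(85.1/0.89) = 9.778 rad/s
v_max = ωA = 9.778×0.198 = 1.936 m/s
a_max = ω²A = 9.778²×0.198 = 18.93 m/s²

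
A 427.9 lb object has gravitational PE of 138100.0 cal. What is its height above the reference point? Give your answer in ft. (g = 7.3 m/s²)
PE = mgh → h = PE/(mg) = 5.778e+05 J / (194.1 kg × 7.3 m/s²) = 407.8 m = 1338.0 ft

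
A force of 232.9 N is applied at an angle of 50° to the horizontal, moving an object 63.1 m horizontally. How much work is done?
W = Fd cosθ = 232.9×63.1×cos(50°) = 9446.4 J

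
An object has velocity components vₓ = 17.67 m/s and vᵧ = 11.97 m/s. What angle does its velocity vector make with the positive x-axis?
θ = arctan(vᵧ/vₓ) = arctan(11.97/17.67) = 34.11°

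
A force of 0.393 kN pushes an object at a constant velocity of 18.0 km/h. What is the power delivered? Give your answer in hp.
P = Fv = 393 N × 5 m/s = 1965 W = 2.635 hp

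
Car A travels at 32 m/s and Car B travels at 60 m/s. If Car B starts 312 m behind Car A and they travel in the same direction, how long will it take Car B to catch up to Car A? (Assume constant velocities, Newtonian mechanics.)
Relative speed: v_rel = 60 - 32 = 28 m/s
Time to catch: t = d₀/v_rel = 312/28 = 11.14 s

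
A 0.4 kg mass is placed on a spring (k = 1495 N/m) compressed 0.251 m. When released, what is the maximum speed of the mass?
½kx² = ½mv² → v = x√(k/m) = 0.251×√(1495/0.4) = 15.34 m/s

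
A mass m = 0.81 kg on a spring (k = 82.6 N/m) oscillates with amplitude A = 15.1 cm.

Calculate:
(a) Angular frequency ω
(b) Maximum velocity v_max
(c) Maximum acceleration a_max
ω = √(k/m) = √(82.6/0.81) = 10.1 rad/s
v_max = ωA = 10.1×0.151 = 1.525 m/s
a_max = ω²A = 10.1²×0.151 = 15.4 m/s²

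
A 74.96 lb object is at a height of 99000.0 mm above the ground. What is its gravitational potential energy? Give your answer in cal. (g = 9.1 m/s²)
PE = mgh = 34 kg × 9.1 m/s² × 99 m = 3.063e+04 J = 7321.0 cal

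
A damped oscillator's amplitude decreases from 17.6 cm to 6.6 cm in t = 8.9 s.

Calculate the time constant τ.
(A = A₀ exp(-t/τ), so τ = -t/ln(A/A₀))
A/A₀ = 6.6/17.6 = 0.375; ln(A/A₀) = -0.9808
τ = −t/ln(A/A₀) = −8.9/-0.9808 = 9.074 s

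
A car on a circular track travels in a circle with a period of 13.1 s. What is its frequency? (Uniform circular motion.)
f = 1/T = 1/13.1 = 0.0763 Hz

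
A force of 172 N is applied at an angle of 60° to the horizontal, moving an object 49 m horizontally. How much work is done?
W = Fd cosθ = 172×49×cos(60°) = 4214.0 J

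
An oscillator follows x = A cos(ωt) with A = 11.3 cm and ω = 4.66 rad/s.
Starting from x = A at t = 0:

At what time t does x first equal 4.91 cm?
cos(ωt) = x/A = 4.91/11.3 = 0.4345
ωt = arccos(0.4345) = 1.121 rad
t = 1.121/4.66 = 0.2406 s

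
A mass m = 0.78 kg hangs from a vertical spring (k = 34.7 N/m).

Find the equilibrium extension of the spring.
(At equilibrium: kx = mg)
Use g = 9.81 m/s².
x_eq = mg/k = 0.78×9.81/34.7 = 0.2205 m = 22.05 cm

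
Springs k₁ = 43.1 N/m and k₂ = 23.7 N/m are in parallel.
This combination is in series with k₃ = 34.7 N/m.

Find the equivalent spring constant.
k₁₂ = k₁ + k₂ = 66.8 N/m (parallel)
1/k_eq = 1/k₁₂ + 1/k₃ → k_eq = 22.84 N/m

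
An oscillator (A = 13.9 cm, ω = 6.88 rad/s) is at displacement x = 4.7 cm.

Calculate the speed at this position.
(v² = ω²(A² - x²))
v = ω√(A² − x²) = 6.88×√(0.139² − 0.047²) = 0.9 m/s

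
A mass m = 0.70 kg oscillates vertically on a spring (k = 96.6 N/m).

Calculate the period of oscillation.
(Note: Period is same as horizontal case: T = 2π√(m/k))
T = 2π√(m/k) = 2π√(0.7/96.6) = 0.5349 s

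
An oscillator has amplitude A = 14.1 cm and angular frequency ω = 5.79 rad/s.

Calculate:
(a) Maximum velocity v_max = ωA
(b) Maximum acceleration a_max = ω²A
v_max = ωA = 5.79×0.141 = 0.8164 m/s
a_max = ω²A = 5.79²×0.141 = 4.727 m/s²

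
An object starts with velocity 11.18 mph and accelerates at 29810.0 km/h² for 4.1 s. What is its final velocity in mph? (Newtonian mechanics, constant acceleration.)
v = v₀ + at (with unit conversion) = 32.28 mph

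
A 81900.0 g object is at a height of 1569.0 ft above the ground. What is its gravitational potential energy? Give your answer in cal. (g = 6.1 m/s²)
PE = mgh = 81.9 kg × 6.1 m/s² × 478.2 m = 2.389e+05 J = 57100.0 cal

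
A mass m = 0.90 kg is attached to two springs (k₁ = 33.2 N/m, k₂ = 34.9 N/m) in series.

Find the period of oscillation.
k_eq = k₁k₂/(k₁+k₂) = 17.01 N/m
T = 2π√(m/k_eq) = 2π√(0.9/17.01) = 1.445 s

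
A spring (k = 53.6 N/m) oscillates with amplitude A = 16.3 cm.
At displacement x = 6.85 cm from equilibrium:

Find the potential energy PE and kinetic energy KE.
E_total = ½kA² = ½×53.6×(0.163)² = 0.712 J
PE = ½kx² = ½×53.6×(0.0685)² = 0.1258 J
KE = E_total − PE = 0.5863 J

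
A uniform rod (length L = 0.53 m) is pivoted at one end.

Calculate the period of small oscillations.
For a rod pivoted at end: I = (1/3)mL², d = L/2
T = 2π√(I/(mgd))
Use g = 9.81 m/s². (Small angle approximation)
I/m = (1/3)L² = 0.09363 m²; d = L/2 = 0.265 m
T = 2π√(I/(mgd)) = 2π√(0.09363/(9.81×0.265)) = 1.192 s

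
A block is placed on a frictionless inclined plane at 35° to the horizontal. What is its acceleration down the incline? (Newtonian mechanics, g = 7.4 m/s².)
a = g sin(θ) = 7.4 × sin(35°) = 7.4 × 0.5736 = 4.24 m/s²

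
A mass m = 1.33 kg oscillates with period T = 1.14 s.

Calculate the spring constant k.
T = 2π√(m/k) → k = m(2π/T)² = 1.33×(2π/1.14)² = 40.4 N/m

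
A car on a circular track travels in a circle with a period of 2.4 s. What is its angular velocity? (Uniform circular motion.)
ω = 2π/T = 2π/2.4 = 2.618 rad/s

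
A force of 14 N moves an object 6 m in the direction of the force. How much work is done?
W = Fd = 14×6 = 84.0 J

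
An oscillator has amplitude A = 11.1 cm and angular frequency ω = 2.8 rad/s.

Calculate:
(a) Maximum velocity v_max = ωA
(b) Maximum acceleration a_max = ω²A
v_max = ωA = 2.8×0.111 = 0.3108 m/s
a_max = ω²A = 2.8²×0.111 = 0.8702 m/s²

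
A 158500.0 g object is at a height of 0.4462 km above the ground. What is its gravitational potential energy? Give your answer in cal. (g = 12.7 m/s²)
PE = mgh = 158.5 kg × 12.7 m/s² × 446.2 m = 8.982e+05 J = 214700.0 cal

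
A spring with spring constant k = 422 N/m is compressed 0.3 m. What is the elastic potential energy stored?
PE = ½kx² = ½×422×0.3² = 18.99 J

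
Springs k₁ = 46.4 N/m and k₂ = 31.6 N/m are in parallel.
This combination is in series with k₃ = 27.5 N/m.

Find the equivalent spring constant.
k₁₂ = k₁ + k₂ = 78 N/m (parallel)
1/k_eq = 1/k₁₂ + 1/k₃ → k_eq = 20.33 N/m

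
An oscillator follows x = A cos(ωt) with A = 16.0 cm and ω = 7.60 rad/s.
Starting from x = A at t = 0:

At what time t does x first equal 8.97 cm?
cos(ωt) = x/A = 8.97/16.0 = 0.5606
ωt = arccos(0.5606) = 0.9757 rad
t = 0.9757/7.6 = 0.1284 s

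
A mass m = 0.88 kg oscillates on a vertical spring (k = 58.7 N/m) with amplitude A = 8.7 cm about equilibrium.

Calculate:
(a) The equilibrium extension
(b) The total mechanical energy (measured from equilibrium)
x_eq = mg/k = 0.88×9.81/58.7 = 0.1471 m = 14.71 cm
E = ½kA² = ½×58.7×(0.087)² = 0.2222 J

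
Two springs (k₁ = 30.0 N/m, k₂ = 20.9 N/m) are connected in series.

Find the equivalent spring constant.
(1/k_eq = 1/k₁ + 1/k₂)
1/k_eq = 1/30.0 + 1/20.9 = 0.08118; k_eq = 12.32 N/m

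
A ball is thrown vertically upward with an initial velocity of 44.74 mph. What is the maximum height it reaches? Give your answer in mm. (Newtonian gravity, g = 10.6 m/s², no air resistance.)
h_max = v₀²/(2g) (with unit conversion) = 18870.0 mm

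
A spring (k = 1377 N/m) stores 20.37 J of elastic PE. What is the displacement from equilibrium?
PE = ½kx² → x = √(2PE/k) = √(2×20.37/1377) = 0.172 m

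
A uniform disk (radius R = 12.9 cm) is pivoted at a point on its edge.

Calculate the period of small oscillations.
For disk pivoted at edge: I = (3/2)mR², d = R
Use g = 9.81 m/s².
I/m = (3/2)R² = 0.02496 m²; d = R = 0.129 m
T = 2π√((3/2)R²/(gR)) = 2π√(3R/(2g)) = 0.8824 s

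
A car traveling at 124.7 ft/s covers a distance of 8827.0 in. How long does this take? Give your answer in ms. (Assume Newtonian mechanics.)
t = d/v (with unit conversion) = 5899.0 ms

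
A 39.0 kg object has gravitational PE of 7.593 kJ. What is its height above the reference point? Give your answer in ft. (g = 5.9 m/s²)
PE = mgh → h = PE/(mg) = 7593 J / (39 kg × 5.9 m/s²) = 33 m = 108.3 ft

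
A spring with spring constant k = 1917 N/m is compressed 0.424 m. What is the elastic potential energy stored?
PE = ½kx² = ½×1917×0.424² = 172.3 J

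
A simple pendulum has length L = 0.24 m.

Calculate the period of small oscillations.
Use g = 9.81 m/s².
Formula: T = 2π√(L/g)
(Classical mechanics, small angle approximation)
T = 2π√(L/g) = 2π√(0.24/9.81) = 0.9828 s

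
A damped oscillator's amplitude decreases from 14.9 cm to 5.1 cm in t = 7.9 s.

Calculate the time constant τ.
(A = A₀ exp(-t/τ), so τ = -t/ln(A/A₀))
A/A₀ = 5.1/14.9 = 0.3423; ln(A/A₀) = -1.072
τ = −t/ln(A/A₀) = −7.9/-1.072 = 7.369 s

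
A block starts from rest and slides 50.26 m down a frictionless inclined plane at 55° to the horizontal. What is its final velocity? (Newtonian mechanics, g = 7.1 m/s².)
a = g sin(θ) = 7.1 × sin(55°) = 5.82 m/s²
v = √(2ad) = √(2 × 5.82 × 50.26) = 24.18 m/s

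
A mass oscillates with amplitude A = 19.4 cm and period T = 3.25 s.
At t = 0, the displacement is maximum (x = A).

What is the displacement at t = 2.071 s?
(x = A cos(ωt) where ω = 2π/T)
ω = 2π/T = 2π/3.25 = 1.933 rad/s
x = A cos(ωt) = 19.4×cos(1.933×2.071) = -12.62 cm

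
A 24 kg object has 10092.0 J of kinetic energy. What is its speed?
KE = ½mv² → v = √(2KE/m) = √(2×10092.0/24) = 29.0 m/s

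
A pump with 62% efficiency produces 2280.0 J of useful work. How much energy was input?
W_in = W_out/η = 2280.0/0.62 = 3677.4 J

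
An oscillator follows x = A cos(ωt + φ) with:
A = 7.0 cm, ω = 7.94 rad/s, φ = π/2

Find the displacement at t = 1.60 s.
x = A cos(ωt + φ) = 7.0×cos(7.94×1.6 + π/2) = -0.9604 cm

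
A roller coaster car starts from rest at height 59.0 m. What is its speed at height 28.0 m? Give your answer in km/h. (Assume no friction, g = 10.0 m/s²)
mgh₁ = ½mv₂² + mgh₂ → v₂ = √(2g(h₁−h₂)) = √(2×10.0×(59−28)) = 24.9 m/s = 89.64 km/h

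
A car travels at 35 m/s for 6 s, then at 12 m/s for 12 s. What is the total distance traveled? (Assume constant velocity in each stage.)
d₁ = v₁t₁ = 35 × 6 = 210 m
d₂ = v₂t₂ = 12 × 12 = 144 m
d_total = 210 + 144 = 354 m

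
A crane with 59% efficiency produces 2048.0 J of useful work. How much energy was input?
W_in = W_out/η = 2048.0/0.59 = 3471.2 J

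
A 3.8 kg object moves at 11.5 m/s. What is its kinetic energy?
KE = ½mv² = ½×3.8×11.5² = 251.275 J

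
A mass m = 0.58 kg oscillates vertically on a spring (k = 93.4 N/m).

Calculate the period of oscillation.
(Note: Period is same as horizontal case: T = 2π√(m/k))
T = 2π√(m/k) = 2π√(0.58/93.4) = 0.4951 s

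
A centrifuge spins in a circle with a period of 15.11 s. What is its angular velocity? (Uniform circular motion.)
ω = 2π/T = 2π/15.11 = 0.4158 rad/s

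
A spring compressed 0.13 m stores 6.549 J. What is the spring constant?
PE = ½kx² → k = 2PE/x² = 2×6.549/0.13² = 775.0 N/m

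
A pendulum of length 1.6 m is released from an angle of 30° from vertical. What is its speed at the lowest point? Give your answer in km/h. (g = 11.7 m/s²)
h = L(1 − cosθ) = 1.6×(1 − cos30°) = 0.2144 m
v = √(2gh) = √(2×11.7×0.2144) = 2.24 m/s = 8.063 km/h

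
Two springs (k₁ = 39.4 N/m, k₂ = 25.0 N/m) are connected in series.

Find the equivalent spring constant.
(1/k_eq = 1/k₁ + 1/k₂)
1/k_eq = 1/39.4 + 1/25.0 = 0.065381; k_eq = 15.3 N/m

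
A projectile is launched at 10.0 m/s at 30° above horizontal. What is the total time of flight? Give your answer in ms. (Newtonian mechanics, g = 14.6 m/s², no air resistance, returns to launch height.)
T = 2v₀sin(θ)/g (with unit conversion) = 684.9 ms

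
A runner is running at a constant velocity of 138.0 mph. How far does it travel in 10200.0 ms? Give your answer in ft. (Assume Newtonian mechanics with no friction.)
d = vt (with unit conversion) = 2064.0 ft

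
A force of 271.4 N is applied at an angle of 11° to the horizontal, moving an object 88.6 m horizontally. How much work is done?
W = Fd cosθ = 271.4×88.6×cos(11°) = 23604.0 J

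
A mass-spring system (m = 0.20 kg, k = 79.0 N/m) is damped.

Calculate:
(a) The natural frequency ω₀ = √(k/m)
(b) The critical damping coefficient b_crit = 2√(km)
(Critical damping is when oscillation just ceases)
ω₀ = √(k/m) = √(79.0/0.2) = 19.87 rad/s
b_crit = 2√(km) = 2√(79.0×0.2) = 7.95 kg/s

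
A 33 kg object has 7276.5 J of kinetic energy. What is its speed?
KE = ½mv² → v = √(2KE/m) = √(2×7276.5/33) = 21.0 m/s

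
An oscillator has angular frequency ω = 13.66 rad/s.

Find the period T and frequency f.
T = 2π/ω = 2π/13.66 = 0.46 s; f = ω/2π = 2.174 Hz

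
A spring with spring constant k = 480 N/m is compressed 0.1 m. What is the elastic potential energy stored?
PE = ½kx² = ½×480×0.1² = 2.4 J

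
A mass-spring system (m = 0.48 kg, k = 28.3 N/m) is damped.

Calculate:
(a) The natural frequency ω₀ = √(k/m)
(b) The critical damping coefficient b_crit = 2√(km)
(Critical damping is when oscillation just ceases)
ω₀ = √(k/m) = √(28.3/0.48) = 7.678 rad/s
b_crit = 2√(km) = 2√(28.3×0.48) = 7.371 kg/s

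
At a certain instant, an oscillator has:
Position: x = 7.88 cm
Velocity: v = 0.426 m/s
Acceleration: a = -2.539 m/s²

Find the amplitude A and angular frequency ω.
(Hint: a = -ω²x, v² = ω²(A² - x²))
a = −ω²x → ω = √(|a|/x) = √(2.539/0.0788) = 5.676 rad/s
v² = ω²(A² − x²) → A = √(x² + v²/ω²) = √(0.0788² + 0.426²/5.676²) = 0.1088 m = 10.88 cm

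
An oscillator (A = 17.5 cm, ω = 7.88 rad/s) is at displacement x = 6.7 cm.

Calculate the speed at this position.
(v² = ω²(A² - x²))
v = ω√(A² − x²) = 7.88×√(0.175² − 0.067²) = 1.274 m/s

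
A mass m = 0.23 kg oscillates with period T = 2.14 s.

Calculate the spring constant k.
T = 2π√(m/k) → k = m(2π/T)² = 0.23×(2π/2.14)² = 1.983 N/m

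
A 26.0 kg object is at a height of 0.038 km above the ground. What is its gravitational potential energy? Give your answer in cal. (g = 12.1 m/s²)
PE = mgh = 26 kg × 12.1 m/s² × 38 m = 1.195e+04 J = 2857.0 cal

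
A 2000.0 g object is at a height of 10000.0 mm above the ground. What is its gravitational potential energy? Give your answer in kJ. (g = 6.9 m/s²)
PE = mgh = 2 kg × 6.9 m/s² × 10 m = 138 J = 0.138 kJ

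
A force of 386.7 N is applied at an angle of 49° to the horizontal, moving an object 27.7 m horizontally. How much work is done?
W = Fd cosθ = 386.7×27.7×cos(49°) = 7027.4 J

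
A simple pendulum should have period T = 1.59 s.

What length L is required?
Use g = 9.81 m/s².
T = 2π√(L/g) → L = g(T/2π)² = 9.81×(1.59/2π)² = 0.6282 m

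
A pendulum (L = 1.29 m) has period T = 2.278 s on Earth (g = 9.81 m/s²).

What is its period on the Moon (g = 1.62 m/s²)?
T = 2π√(L/g), so T_moon/T_earth = √(g_earth/g_moon)
T_moon = 2π√(1.29/1.62) = 5.607 s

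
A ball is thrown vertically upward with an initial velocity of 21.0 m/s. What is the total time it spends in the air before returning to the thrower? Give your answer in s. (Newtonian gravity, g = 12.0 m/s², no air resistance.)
t_total = 2v₀/g = 3.5 s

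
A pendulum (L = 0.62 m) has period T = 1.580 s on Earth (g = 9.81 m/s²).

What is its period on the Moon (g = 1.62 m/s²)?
T = 2π√(L/g), so T_moon/T_earth = √(g_earth/g_moon)
T_moon = 2π√(0.62/1.62) = 3.887 s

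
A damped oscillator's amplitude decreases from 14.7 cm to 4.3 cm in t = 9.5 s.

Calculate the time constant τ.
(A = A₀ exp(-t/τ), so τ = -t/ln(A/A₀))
A/A₀ = 4.3/14.7 = 0.2925; ln(A/A₀) = -1.229
τ = −t/ln(A/A₀) = −9.5/-1.229 = 7.728 s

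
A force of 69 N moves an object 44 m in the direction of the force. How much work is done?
W = Fd = 69×44 = 3036.0 J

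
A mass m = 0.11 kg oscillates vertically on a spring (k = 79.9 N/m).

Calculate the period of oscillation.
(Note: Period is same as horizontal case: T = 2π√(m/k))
T = 2π√(m/k) = 2π√(0.11/79.9) = 0.2331 s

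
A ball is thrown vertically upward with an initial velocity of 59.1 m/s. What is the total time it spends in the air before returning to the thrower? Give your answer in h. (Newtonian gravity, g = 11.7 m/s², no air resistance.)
t_total = 2v₀/g (with unit conversion) = 0.002806 h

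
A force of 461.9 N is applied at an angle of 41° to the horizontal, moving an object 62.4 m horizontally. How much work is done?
W = Fd cosθ = 461.9×62.4×cos(41°) = 21753.0 J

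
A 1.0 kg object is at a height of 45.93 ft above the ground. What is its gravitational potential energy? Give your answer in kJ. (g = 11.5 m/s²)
PE = mgh = 1 kg × 11.5 m/s² × 14 m = 161 J = 0.161 kJ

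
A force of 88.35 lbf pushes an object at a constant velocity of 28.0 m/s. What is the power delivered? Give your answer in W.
P = Fv = 393 N × 28 m/s = 1.1e+04 W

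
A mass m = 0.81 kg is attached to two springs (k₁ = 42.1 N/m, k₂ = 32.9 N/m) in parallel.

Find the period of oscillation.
k_eq = k₁+k₂ = 75 N/m
T = 2π√(m/k_eq) = 2π√(0.81/75) = 0.653 s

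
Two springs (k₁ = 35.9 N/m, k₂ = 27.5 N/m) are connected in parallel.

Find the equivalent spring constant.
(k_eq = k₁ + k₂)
k_eq = k₁ + k₂ = 35.9 + 27.5 = 63.4 N/m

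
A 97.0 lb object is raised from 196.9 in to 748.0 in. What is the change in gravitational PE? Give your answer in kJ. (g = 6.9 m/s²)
ΔPE = mg(h₂ − h₁) = 44 kg × 6.9 m/s² × (19 − 5.001) m = 4250 J = 4.25 kJ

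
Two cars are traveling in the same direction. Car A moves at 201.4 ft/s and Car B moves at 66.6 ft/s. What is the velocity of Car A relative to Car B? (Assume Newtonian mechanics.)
v_rel = v_A - v_B = 201.4 - 66.6 = 134.8 ft/s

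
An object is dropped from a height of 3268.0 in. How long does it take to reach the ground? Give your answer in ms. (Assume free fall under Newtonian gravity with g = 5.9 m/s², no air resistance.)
t = √(2h/g) (with unit conversion) = 5305.0 ms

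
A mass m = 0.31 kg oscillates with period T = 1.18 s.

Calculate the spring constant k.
T = 2π√(m/k) → k = m(2π/T)² = 0.31×(2π/1.18)² = 8.789 N/m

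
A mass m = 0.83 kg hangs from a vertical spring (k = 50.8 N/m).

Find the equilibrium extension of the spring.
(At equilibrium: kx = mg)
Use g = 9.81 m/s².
x_eq = mg/k = 0.83×9.81/50.8 = 0.1603 m = 16.03 cm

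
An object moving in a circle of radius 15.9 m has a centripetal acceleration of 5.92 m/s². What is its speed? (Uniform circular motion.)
v = √(a_c × r) = √(5.92 × 15.9) = 9.7 m/s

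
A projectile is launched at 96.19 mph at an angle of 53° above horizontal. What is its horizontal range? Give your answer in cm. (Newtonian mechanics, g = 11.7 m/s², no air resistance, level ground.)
R = v₀² sin(2θ) / g (with unit conversion) = 15190.0 cm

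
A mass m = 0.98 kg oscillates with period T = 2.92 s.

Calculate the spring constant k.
T = 2π√(m/k) → k = m(2π/T)² = 0.98×(2π/2.92)² = 4.538 N/m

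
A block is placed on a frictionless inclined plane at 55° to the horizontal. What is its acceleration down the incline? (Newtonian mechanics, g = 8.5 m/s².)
a = g sin(θ) = 8.5 × sin(55°) = 8.5 × 0.8192 = 6.96 m/s²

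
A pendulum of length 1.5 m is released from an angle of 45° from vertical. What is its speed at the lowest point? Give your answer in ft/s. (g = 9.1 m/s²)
h = L(1 − cosθ) = 1.5×(1 − cos45°) = 0.4393 m
v = √(2gh) = √(2×9.1×0.4393) = 2.828 m/s = 9.277 ft/s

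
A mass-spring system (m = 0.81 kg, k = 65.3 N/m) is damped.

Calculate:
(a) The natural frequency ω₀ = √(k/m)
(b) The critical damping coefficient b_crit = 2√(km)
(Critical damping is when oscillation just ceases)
ω₀ = √(k/m) = √(65.3/0.81) = 8.979 rad/s
b_crit = 2√(km) = 2√(65.3×0.81) = 14.55 kg/s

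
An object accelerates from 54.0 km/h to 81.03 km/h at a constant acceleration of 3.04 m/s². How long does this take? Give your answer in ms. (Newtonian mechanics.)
t = (v - v₀)/a (with unit conversion) = 2470.0 ms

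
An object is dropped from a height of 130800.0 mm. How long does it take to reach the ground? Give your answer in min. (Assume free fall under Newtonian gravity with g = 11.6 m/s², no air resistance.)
t = √(2h/g) (with unit conversion) = 0.07915 min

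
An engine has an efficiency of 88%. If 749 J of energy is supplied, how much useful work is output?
W_out = η × W_in = 0.88 × 749 = 659.12 J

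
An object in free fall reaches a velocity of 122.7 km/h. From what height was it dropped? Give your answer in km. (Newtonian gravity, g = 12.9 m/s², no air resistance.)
h = v²/(2g) (with unit conversion) = 0.04503 km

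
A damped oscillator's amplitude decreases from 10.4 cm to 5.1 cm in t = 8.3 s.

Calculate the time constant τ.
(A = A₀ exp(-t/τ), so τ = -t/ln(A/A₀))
A/A₀ = 5.1/10.4 = 0.4904; ln(A/A₀) = -0.7126
τ = −t/ln(A/A₀) = −8.3/-0.7126 = 11.65 s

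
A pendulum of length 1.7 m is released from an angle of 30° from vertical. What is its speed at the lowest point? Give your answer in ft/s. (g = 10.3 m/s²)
h = L(1 − cosθ) = 1.7×(1 − cos30°) = 0.2278 m
v = √(2gh) = √(2×10.3×0.2278) = 2.166 m/s = 7.106 ft/s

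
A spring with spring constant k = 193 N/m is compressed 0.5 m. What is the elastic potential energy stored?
PE = ½kx² = ½×193×0.5² = 24.12 J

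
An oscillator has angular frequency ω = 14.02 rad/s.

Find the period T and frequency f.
T = 2π/ω = 2π/14.02 = 0.4482 s; f = ω/2π = 2.231 Hz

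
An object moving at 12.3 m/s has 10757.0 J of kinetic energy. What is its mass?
KE = ½mv² → m = 2KE/v² = 2×10757.0/12.3² = 142.2 kg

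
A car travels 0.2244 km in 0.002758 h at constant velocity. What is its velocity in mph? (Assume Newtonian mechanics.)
v = d/t (with unit conversion) = 50.56 mph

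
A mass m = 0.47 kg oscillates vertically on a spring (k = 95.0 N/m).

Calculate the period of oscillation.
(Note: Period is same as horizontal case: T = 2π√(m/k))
T = 2π√(m/k) = 2π√(0.47/95.0) = 0.4419 s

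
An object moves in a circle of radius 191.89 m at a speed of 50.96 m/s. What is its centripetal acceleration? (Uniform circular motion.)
a_c = v²/r = 50.96²/191.89 = 2596.92/191.89 = 13.53 m/s²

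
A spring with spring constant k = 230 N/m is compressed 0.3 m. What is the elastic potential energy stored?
PE = ½kx² = ½×230×0.3² = 10.35 J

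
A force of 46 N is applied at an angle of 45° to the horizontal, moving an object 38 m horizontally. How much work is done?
W = Fd cosθ = 46×38×cos(45°) = 1236.0 J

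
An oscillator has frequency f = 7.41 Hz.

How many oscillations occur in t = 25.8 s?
n = f×t = 7.41×25.8 = 191.2 oscillations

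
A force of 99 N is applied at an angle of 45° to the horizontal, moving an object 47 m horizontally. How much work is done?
W = Fd cosθ = 99×47×cos(45°) = 3290.2 J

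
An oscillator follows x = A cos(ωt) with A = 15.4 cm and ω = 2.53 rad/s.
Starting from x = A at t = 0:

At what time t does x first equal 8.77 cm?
cos(ωt) = x/A = 8.77/15.4 = 0.5695
ωt = arccos(0.5695) = 0.9649 rad
t = 0.9649/2.53 = 0.3814 s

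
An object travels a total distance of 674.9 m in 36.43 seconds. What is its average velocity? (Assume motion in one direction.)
v_avg = Δd / Δt = 674.9 / 36.43 = 18.53 m/s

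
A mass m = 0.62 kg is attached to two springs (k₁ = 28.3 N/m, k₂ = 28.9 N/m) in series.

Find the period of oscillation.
k_eq = k₁k₂/(k₁+k₂) = 14.3 N/m
T = 2π√(m/k_eq) = 2π√(0.62/14.3) = 1.308 s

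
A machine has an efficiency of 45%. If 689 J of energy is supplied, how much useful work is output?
W_out = η × W_in = 0.45 × 689 = 310.05 J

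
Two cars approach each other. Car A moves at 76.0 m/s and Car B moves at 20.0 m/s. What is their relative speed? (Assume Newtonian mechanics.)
v_rel = v_A + v_B = 76.0 + 20.0 = 96.0 m/s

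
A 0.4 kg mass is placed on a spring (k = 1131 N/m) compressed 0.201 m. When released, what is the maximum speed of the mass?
½kx² = ½mv² → v = x√(k/m) = 0.201×√(1131/0.4) = 10.69 m/s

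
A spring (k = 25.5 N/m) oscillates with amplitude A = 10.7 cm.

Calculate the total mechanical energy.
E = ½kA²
E = ½kA² = ½×25.5×(0.107)² = 0.146 J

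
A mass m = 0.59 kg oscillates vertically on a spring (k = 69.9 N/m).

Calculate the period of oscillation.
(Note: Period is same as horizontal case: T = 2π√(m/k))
T = 2π√(m/k) = 2π√(0.59/69.9) = 0.5773 s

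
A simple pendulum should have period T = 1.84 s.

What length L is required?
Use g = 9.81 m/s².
T = 2π√(L/g) → L = g(T/2π)² = 9.81×(1.84/2π)² = 0.8413 m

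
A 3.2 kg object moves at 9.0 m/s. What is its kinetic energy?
KE = ½mv² = ½×3.2×9.0² = 129.6 J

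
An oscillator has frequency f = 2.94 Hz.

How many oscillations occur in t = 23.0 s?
n = f×t = 2.94×23.0 = 67.62 oscillations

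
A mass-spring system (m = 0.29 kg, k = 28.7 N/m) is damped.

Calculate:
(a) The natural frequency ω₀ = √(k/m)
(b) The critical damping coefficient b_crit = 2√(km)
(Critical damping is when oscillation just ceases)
ω₀ = √(k/m) = √(28.7/0.29) = 9.948 rad/s
b_crit = 2√(km) = 2√(28.7×0.29) = 5.77 kg/s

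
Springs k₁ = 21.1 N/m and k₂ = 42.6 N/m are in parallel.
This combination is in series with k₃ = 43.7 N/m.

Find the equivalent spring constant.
k₁₂ = k₁ + k₂ = 63.7 N/m (parallel)
1/k_eq = 1/k₁₂ + 1/k₃ → k_eq = 25.92 N/m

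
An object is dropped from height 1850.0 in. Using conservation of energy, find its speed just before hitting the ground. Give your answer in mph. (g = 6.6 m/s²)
mgh = ½mv² → v = √(2gh) = √(2×6.6×46.99) = 24.91 m/s = 55.71 mph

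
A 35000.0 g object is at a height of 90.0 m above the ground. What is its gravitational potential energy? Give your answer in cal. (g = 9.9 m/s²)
PE = mgh = 35 kg × 9.9 m/s² × 90 m = 3.118e+04 J = 7453.0 cal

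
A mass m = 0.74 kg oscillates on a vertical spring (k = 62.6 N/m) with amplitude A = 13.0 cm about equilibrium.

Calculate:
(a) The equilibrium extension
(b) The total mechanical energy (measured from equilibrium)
x_eq = mg/k = 0.74×9.81/62.6 = 0.116 m = 11.6 cm
E = ½kA² = ½×62.6×(0.13)² = 0.529 J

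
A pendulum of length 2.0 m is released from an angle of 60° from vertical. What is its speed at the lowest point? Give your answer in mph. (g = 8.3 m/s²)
h = L(1 − cosθ) = 2.0×(1 − cos60°) = 1 m
v = √(2gh) = √(2×8.3×1) = 4.074 m/s = 9.114 mph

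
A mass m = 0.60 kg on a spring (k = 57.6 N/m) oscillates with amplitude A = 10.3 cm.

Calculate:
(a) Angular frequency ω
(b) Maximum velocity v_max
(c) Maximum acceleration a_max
ω = √(k/m) = √(57.6/0.6) = 9.798 rad/s
v_max = ωA = 9.798×0.103 = 1.009 m/s
a_max = ω²A = 9.798²×0.103 = 9.888 m/s²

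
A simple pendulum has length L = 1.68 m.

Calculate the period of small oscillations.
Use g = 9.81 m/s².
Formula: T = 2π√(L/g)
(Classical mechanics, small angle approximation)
T = 2π√(L/g) = 2π√(1.68/9.81) = 2.6 s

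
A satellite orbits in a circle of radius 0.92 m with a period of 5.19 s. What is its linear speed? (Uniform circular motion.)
v = 2πr/T = 2π×0.92/5.19 = 1.11 m/s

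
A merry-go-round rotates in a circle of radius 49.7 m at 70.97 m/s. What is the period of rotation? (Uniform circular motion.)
T = 2πr/v = 2π×49.7/70.97 = 4.4 s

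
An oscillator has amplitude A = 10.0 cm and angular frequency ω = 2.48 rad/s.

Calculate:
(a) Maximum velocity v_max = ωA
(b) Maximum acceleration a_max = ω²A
v_max = ωA = 2.48×0.1 = 0.248 m/s
a_max = ω²A = 2.48²×0.1 = 0.615 m/s²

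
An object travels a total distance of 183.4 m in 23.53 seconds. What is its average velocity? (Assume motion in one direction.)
v_avg = Δd / Δt = 183.4 / 23.53 = 7.79 m/s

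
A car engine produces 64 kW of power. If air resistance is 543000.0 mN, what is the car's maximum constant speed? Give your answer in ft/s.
P = Fv → v = P/F = 64000 W / 543 N = 117.9 m/s = 386.7 ft/s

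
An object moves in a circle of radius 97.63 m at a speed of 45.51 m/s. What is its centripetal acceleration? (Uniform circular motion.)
a_c = v²/r = 45.51²/97.63 = 2071.16/97.63 = 21.21 m/s²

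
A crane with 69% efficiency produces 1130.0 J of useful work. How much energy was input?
W_in = W_out/η = 1130.0/0.69 = 1637.7 J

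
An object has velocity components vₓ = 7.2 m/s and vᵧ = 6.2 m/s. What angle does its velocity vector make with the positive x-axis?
θ = arctan(vᵧ/vₓ) = arctan(6.2/7.2) = 40.73°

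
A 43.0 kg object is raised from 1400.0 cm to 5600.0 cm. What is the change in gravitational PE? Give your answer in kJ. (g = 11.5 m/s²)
ΔPE = mg(h₂ − h₁) = 43 kg × 11.5 m/s² × (56 − 14) m = 2.077e+04 J = 20.77 kJ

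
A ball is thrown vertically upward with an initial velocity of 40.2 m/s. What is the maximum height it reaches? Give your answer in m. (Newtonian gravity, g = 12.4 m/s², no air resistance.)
h_max = v₀²/(2g) = 65.16 m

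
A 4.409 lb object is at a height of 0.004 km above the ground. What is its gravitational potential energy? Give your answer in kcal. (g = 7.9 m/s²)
PE = mgh = 2 kg × 7.9 m/s² × 4 m = 63.2 J = 0.0151 kcal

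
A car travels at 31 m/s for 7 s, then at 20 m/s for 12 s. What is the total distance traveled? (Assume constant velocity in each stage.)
d₁ = v₁t₁ = 31 × 7 = 217 m
d₂ = v₂t₂ = 20 × 12 = 240 m
d_total = 217 + 240 = 457 m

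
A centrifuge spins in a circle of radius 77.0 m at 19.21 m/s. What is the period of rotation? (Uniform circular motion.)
T = 2πr/v = 2π×77.0/19.21 = 25.19 s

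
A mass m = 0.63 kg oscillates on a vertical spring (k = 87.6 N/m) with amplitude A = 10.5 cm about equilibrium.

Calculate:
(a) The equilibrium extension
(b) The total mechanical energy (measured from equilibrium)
x_eq = mg/k = 0.63×9.81/87.6 = 0.07055 m = 7.055 cm
E = ½kA² = ½×87.6×(0.105)² = 0.4829 J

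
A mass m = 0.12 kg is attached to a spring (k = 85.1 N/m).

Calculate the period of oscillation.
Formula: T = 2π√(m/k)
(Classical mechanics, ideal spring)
T = 2π√(m/k) = 2π√(0.12/85.1) = 0.2359 s; f = 1/T = 4.238 Hz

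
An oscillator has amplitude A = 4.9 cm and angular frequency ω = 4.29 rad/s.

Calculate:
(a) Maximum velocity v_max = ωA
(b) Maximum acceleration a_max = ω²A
v_max = ωA = 4.29×0.049 = 0.2102 m/s
a_max = ω²A = 4.29²×0.049 = 0.9018 m/s²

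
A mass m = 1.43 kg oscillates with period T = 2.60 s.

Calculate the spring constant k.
T = 2π√(m/k) → k = m(2π/T)² = 1.43×(2π/2.6)² = 8.351 N/m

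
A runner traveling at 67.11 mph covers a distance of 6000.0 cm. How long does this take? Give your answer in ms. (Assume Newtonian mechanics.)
t = d/v (with unit conversion) = 2000.0 ms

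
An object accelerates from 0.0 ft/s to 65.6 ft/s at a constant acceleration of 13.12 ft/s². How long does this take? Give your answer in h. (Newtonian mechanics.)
t = (v - v₀)/a (with unit conversion) = 0.001389 h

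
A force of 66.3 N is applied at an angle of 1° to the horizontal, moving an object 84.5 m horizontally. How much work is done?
W = Fd cosθ = 66.3×84.5×cos(1°) = 5601.5 J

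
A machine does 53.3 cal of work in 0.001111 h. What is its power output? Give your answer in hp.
P = W/t = 223 J / 4 s = 55.76 W = 0.07477 hp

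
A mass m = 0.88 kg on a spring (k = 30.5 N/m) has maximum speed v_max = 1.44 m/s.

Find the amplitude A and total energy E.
½mv²_max = ½kA² → A = v_max√(m/k) = 1.44×√(0.88/30.5) = 0.2446 m = 24.46 cm
E = ½mv²_max = ½×0.88×1.44² = 0.9124 J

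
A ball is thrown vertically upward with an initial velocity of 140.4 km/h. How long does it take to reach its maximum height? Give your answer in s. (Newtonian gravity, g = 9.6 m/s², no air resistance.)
t_up = v₀/g (with unit conversion) = 4.062 s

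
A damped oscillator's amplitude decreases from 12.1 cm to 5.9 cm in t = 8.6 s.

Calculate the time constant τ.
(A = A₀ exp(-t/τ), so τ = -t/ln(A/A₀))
A/A₀ = 5.9/12.1 = 0.4876; ln(A/A₀) = -0.7183
τ = −t/ln(A/A₀) = −8.6/-0.7183 = 11.97 s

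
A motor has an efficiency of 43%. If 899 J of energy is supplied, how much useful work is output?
W_out = η × W_in = 0.43 × 899 = 386.57 J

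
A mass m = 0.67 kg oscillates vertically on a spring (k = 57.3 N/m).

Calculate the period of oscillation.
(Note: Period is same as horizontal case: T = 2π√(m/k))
T = 2π√(m/k) = 2π√(0.67/57.3) = 0.6794 s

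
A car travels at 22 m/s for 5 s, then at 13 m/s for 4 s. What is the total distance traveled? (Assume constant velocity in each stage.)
d₁ = v₁t₁ = 22 × 5 = 110 m
d₂ = v₂t₂ = 13 × 4 = 52 m
d_total = 110 + 52 = 162 m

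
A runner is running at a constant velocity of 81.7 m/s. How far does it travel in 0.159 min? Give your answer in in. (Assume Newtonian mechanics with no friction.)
d = vt (with unit conversion) = 30690.0 in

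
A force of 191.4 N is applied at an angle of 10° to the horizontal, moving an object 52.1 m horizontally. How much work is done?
W = Fd cosθ = 191.4×52.1×cos(10°) = 9820.4 J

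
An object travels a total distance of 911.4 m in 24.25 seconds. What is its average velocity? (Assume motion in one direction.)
v_avg = Δd / Δt = 911.4 / 24.25 = 37.58 m/s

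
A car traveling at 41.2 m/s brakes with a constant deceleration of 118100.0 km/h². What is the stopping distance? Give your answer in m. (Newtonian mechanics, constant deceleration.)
d = v₀² / (2a) (with unit conversion) = 93.14 m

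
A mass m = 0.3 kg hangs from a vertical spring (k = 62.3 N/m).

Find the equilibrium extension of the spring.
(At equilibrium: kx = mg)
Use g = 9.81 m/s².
x_eq = mg/k = 0.3×9.81/62.3 = 0.04724 m = 4.724 cm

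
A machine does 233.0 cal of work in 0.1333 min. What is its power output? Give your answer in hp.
P = W/t = 974.9 J / 7.998 s = 121.9 W = 0.1635 hp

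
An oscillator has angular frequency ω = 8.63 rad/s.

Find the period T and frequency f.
T = 2π/ω = 2π/8.63 = 0.7281 s; f = ω/2π = 1.374 Hz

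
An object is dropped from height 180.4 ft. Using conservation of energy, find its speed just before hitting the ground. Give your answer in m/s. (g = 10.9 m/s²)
mgh = ½mv² → v = √(2gh) = √(2×10.9×54.99) = 34.62 m/s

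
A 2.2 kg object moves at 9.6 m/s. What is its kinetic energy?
KE = ½mv² = ½×2.2×9.6² = 101.376 J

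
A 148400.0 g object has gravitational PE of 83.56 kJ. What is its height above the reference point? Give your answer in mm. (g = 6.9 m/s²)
PE = mgh → h = PE/(mg) = 8.356e+04 J / (148.4 kg × 6.9 m/s²) = 81.6 m = 81600.0 mm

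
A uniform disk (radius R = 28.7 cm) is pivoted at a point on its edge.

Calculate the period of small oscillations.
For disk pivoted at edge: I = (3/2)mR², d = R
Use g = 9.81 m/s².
I/m = (3/2)R² = 0.1236 m²; d = R = 0.287 m
T = 2π√((3/2)R²/(gR)) = 2π√(3R/(2g)) = 1.316 s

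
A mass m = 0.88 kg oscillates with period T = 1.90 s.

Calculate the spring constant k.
T = 2π√(m/k) → k = m(2π/T)² = 0.88×(2π/1.9)² = 9.624 N/m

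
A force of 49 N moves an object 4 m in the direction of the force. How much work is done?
W = Fd = 49×4 = 196.0 J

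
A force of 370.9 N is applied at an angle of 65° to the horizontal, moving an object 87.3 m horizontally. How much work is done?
W = Fd cosθ = 370.9×87.3×cos(65°) = 13684.0 J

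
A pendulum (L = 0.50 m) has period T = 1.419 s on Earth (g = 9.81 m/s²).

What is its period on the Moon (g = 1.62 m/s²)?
T = 2π√(L/g), so T_moon/T_earth = √(g_earth/g_moon)
T_moon = 2π√(0.5/1.62) = 3.491 s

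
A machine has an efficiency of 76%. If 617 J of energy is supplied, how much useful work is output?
W_out = η × W_in = 0.76 × 617 = 468.92 J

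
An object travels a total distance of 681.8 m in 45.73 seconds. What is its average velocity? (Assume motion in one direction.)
v_avg = Δd / Δt = 681.8 / 45.73 = 14.91 m/s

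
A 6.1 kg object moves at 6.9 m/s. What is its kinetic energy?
KE = ½mv² = ½×6.1×6.9² = 145.2105 J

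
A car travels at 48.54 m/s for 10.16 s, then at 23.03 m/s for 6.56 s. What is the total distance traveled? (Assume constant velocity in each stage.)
d₁ = v₁t₁ = 48.54 × 10.16 = 493.166 m
d₂ = v₂t₂ = 23.03 × 6.56 = 151.077 m
d_total = 493.166 + 151.077 = 644.24 m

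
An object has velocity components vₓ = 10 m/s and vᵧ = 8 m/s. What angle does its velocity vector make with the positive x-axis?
θ = arctan(vᵧ/vₓ) = arctan(8/10) = 38.66°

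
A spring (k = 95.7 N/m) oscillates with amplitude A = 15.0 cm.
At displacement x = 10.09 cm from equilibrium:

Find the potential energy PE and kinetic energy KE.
E_total = ½kA² = ½×95.7×(0.15)² = 1.077 J
PE = ½kx² = ½×95.7×(0.1009)² = 0.4872 J
KE = E_total − PE = 0.5895 J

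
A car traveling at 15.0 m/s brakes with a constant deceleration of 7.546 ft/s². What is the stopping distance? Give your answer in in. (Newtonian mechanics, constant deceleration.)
d = v₀² / (2a) (with unit conversion) = 1926.0 in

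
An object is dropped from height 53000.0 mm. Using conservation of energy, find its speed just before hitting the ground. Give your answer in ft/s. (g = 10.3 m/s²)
mgh = ½mv² → v = √(2gh) = √(2×10.3×53) = 33.04 m/s = 108.4 ft/s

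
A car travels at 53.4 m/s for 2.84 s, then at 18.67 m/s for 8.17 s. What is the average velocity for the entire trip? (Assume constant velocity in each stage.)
d₁ = v₁t₁ = 53.4 × 2.84 = 151.656 m
d₂ = v₂t₂ = 18.67 × 8.17 = 152.534 m
d_total = 304.19 m, t_total = 11.01 s
v_avg = d_total/t_total = 304.19/11.01 = 27.63 m/s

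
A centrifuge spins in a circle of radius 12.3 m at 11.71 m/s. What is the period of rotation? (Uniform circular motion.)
T = 2πr/v = 2π×12.3/11.71 = 6.6 s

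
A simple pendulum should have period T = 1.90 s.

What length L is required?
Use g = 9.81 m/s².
T = 2π√(L/g) → L = g(T/2π)² = 9.81×(1.9/2π)² = 0.897 m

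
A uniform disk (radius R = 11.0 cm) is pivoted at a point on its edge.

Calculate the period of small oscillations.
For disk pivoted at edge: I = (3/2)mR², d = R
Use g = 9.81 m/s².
I/m = (3/2)R² = 0.01815 m²; d = R = 0.11 m
T = 2π√((3/2)R²/(gR)) = 2π√(3R/(2g)) = 0.8149 s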